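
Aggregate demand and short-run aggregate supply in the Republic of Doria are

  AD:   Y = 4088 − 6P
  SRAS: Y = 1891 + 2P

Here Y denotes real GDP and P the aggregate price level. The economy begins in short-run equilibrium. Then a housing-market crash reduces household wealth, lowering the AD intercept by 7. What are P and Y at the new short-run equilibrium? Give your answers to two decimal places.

P = 273.75, Y = 2438.50

This is a negative demand shock: AD shifts left.
New AD: Y = 4081 − 6P.
Set AD = SRAS: 4081 − 6P = 1891 + 2P, so 2190 = 8P and P = 273.75.
Substituting into AD, Y = 2438.50.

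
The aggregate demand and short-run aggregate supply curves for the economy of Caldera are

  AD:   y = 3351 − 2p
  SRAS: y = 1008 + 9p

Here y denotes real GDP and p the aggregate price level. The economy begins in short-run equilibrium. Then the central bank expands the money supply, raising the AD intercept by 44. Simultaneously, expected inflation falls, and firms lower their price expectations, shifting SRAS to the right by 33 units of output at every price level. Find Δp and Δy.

Δp = +1, Δy = +42

After both shocks: AD is y = 3395 − 2p and SRAS is y = 1041 + 9p.
Setting them equal: 2354 = 11p, so p = 214.
y = 3395 − 2·214 = 2967.
Initially p = 213, y = 2925, so Δp = +1 and Δy = +42.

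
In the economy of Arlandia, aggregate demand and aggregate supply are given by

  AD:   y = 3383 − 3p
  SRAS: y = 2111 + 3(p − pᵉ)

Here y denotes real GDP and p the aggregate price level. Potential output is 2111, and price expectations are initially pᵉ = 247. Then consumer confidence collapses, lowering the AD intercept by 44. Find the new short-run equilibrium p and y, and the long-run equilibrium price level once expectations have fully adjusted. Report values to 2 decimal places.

Short run: p = 328.17, y = 2354.50. Long run: p = 409.33.

AD shifts left: new AD is y = 3339 − 3p. With pᵉ = 247, SRAS is y = 1370 + 3p.
Short run: 3339 − 3p = 1370 + 3p gives 1969 = 6p, so p = 328.17 and y = 3339 − 3p = 2354.50.
y = 2354.50 is above potential 2111; expectations adjust and SRAS shifts left until y = 2111.
Long run: on the new AD curve, 2111 = 3339 − 3p gives p = 409.33.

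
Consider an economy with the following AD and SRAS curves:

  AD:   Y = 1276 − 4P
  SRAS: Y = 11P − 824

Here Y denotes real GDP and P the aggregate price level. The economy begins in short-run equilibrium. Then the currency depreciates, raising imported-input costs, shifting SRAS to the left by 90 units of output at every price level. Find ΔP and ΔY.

ΔP = +6, ΔY = -24

This is a negative supply shock: SRAS shifts left.
New SRAS: Y = 11P − 914.
Set AD = SRAS: 1276 − 4P = 11P − 914, so 2190 = 15P and P = 146.
Y = 1276 − 4·146 = 692.
Initially P = 140, Y = 716, so ΔP = +6 and ΔY = -24.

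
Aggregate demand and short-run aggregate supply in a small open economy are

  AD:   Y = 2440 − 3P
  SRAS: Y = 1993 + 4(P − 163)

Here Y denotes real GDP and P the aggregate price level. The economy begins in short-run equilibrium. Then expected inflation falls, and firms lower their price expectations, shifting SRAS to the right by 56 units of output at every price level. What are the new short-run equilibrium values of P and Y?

This is a positive supply shock: SRAS shifts right.
New SRAS: Y = 1397 + 4P.
Set AD = SRAS: 2440 − 3P = 1397 + 4P, so 1043 = 7P and P = 149.
Y = 2440 − 3·149 = 1993.

P = 149, Y = 1993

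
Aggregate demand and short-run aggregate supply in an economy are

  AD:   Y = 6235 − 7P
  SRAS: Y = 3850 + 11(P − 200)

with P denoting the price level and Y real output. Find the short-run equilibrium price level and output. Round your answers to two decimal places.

P = 254.72, Y = 4451.94

Write SRAS as Y = 3850 + 11P − 2200 = 1650 + 11P.
Set AD = SRAS: 6235 − 7P = 1650 + 11P, so 4585 = 18P and P = 254.72.
Substituting into AD, Y = 6235 − 7P = 4451.94.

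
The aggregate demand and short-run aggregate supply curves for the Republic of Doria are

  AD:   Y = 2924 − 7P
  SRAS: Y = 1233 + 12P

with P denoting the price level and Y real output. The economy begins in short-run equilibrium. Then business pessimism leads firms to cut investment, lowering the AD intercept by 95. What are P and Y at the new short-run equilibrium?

P = 84, Y = 2241

This is a negative demand shock: AD shifts left.
New AD: Y = 2829 − 7P.
Set AD = SRAS: 2829 − 7P = 1233 + 12P, so 1596 = 19P and P = 84.
Y = 2829 − 7·84 = 2241.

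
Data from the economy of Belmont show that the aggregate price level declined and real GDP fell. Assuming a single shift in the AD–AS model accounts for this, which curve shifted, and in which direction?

AD shifted left

P fell and Y fell. An AD shift moves P and Y in the same direction; an SRAS shift moves them in opposite directions.
Here P and Y moved in the same direction, so the AD curve shifted.
Since Y fell, AD shifted left.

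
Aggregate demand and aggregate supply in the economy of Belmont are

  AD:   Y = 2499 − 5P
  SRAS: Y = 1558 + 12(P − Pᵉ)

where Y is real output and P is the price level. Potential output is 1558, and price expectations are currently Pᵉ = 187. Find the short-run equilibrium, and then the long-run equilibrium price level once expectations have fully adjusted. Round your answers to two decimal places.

Short run: P = 187.35, Y = 1562.24. Long run: P = 188.20.

Short run: with Pᵉ = 187, SRAS is Y = 12P − 686. Setting AD = SRAS gives 3185 = 17P, so P = 187.35 and Y = 2499 − 5P = 1562.24.
Output 1562.24 is above potential 1558, so over time expected prices rise and SRAS shifts left until Y returns to 1558.
Long run: Y = 1558 on the AD curve gives 1558 = 2499 − 5P, so P = 188.20.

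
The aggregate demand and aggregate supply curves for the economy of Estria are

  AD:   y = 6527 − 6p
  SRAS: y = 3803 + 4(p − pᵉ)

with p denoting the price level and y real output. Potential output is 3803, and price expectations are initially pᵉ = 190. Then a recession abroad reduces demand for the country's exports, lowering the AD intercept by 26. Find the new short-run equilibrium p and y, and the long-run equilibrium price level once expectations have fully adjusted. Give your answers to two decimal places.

AD shifts left: new AD is y = 6501 − 6p. With pᵉ = 190, SRAS is y = 3043 + 4p.
Short run: 6501 − 6p = 3043 + 4p gives 3458 = 10p, so p = 345.80 and y = 6501 − 6p = 4426.20.
y = 4426.20 is above potential 3803; expectations adjust and SRAS shifts left until y = 3803.
Long run: on the new AD curve, 3803 = 6501 − 6p gives p = 449.67.

Short run: p = 345.80, y = 4426.20. Long run: p = 449.67.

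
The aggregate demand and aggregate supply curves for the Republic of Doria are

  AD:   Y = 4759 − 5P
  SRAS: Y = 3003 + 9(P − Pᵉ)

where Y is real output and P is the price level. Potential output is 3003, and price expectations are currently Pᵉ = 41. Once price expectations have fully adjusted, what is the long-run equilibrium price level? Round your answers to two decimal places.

Long-run P = 351.20

Short run: with Pᵉ = 41, SRAS is Y = 2634 + 9P. Setting AD = SRAS gives 2125 = 14P, so P = 151.79 and Y = 4759 − 5P = 4000.07.
Output 4000.07 is above potential 3003, so over time expected prices rise and SRAS shifts left until Y returns to 3003.
Long run: Y = 3003 on the AD curve gives 3003 = 4759 − 5P, so P = 351.20.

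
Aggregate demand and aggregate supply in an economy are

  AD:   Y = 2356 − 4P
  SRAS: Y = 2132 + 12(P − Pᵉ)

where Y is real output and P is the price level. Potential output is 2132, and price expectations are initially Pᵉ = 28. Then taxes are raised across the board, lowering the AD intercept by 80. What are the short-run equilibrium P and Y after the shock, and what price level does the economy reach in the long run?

Short run: P = 30, Y = 2156. Long run: P = 36.

AD shifts left: new AD is Y = 2276 − 4P. With Pᵉ = 28, SRAS is Y = 1796 + 12P.
Short run: 2276 − 4P = 1796 + 12P gives 480 = 16P, so P = 30 and Y = 2276 − 4·30 = 2156.
Y = 2156 is above potential 2132; expectations adjust and SRAS shifts left until Y = 2132.
Long run: on the new AD curve, 2132 = 2276 − 4P gives P = 36.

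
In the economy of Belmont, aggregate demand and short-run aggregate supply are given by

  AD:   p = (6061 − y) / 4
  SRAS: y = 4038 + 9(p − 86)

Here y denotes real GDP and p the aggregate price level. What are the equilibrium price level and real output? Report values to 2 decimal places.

p = 215.15, y = 5200.38

Write SRAS as y = 4038 + 9p − 774 = 3264 + 9p.
Rearrange AD to y = 6061 − 4p.
Set AD = SRAS: 6061 − 4p = 3264 + 9p, so 2797 = 13p and p = 215.15.
Substituting into AD, y = 6061 − 4p = 5200.38.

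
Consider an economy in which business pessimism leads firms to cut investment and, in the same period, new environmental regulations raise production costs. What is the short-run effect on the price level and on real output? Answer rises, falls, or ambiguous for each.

Price level: ambiguous; output: falls

The first event is a negative demand shock: AD shifts left, which by itself pushes P down and Y down.
The second is an adverse supply shock: SRAS shifts left, which by itself pushes P up and Y down.
The two shocks push P in opposite directions, so the effect on P is ambiguous. Both shocks push Y down, so Y falls.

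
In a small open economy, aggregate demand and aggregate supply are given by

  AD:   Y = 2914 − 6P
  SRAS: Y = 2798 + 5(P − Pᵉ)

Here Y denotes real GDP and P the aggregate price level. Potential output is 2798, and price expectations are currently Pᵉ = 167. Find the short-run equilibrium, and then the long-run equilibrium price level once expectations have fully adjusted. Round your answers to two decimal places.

Short run: P = 86.45, Y = 2395.27. Long run: P = 19.33.

Short run: with Pᵉ = 167, SRAS is Y = 1963 + 5P. Setting AD = SRAS gives 951 = 11P, so P = 86.45 and Y = 2914 − 6P = 2395.27.
Output 2395.27 is below potential 2798, so over time expected prices fall and SRAS shifts right until Y returns to 2798.
Long run: Y = 2798 on the AD curve gives 2798 = 2914 − 6P, so P = 19.33.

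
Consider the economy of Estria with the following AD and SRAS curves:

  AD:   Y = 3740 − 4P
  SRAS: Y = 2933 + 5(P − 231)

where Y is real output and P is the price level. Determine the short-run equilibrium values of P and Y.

Write SRAS as Y = 2933 + 5P − 1155 = 1778 + 5P.
Set AD = SRAS: 3740 − 4P = 1778 + 5P, so 1962 = 9P and P = 218.
Then Y = 3740 − 4·218 = 2868.

P = 218, Y = 2868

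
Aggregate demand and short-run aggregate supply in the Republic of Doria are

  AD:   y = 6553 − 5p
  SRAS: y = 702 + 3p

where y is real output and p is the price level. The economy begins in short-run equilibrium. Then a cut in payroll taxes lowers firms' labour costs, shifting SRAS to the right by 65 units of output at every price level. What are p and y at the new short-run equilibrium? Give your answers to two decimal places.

This is a positive supply shock: SRAS shifts right.
New SRAS: y = 767 + 3p.
Set AD = SRAS: 6553 − 5p = 767 + 3p, so 5786 = 8p and p = 723.25.
Substituting into AD, y = 2936.75.

p = 723.25, y = 2936.75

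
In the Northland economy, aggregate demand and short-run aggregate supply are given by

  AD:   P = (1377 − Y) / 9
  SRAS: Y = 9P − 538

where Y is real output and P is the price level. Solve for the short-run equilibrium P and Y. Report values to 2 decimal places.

Rearrange AD to Y = 1377 − 9P.
Set AD = SRAS: 1377 − 9P = 9P − 538, so 1915 = 18P and P = 106.39.
Substituting into AD, Y = 1377 − 9P = 419.50.

P = 106.39, Y = 419.50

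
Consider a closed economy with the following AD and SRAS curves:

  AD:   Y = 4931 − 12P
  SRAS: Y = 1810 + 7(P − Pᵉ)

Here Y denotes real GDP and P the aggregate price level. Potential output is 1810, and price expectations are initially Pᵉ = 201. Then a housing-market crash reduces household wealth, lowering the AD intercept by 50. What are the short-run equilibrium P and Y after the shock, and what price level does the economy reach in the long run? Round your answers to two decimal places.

Short run: P = 235.68, Y = 2052.79. Long run: P = 255.92.

AD shifts left: new AD is Y = 4881 − 12P. With Pᵉ = 201, SRAS is Y = 403 + 7P.
Short run: 4881 − 12P = 403 + 7P gives 4478 = 19P, so P = 235.68 and Y = 4881 − 12P = 2052.79.
Y = 2052.79 is above potential 1810; expectations adjust and SRAS shifts left until Y = 1810.
Long run: on the new AD curve, 1810 = 4881 − 12P gives P = 255.92.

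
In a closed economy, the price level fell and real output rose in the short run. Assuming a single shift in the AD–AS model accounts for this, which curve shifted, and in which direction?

SRAS shifted right

P fell and Y rose. An AD shift moves P and Y in the same direction; an SRAS shift moves them in opposite directions.
Here P and Y moved in opposite directions, so the SRAS curve shifted.
Since Y rose, SRAS shifted right.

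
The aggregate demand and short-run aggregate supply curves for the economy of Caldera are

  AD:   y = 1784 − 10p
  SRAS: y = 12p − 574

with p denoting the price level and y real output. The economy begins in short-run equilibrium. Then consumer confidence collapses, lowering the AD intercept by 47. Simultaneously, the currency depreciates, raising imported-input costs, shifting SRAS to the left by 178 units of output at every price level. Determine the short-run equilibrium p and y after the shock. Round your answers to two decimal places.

p = 113.14, y = 605.64

After both shocks: AD is y = 1737 − 10p and SRAS is y = 12p − 752.
Setting them equal: 2489 = 22p, so p = 113.14.
Substituting into AD, y = 605.64.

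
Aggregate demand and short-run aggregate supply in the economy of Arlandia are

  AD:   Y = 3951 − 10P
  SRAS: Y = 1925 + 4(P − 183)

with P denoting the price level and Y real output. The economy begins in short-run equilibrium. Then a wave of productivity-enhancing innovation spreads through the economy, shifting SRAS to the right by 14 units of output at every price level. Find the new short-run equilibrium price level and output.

P = 196, Y = 1991

This is a positive supply shock: SRAS shifts right.
New SRAS: Y = 1207 + 4P.
Set AD = SRAS: 3951 − 10P = 1207 + 4P, so 2744 = 14P and P = 196.
Y = 3951 − 10·196 = 1991.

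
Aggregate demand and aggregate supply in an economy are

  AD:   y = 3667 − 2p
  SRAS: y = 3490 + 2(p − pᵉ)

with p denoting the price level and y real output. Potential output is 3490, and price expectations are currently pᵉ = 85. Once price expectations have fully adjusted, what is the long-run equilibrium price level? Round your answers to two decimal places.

Short run: with pᵉ = 85, SRAS is y = 3320 + 2p. Setting AD = SRAS gives 347 = 4p, so p = 86.75 and y = 3667 − 2p = 3493.50.
Output 3493.50 is above potential 3490, so over time expected prices rise and SRAS shifts left until y returns to 3490.
Long run: y = 3490 on the AD curve gives 3490 = 3667 − 2p, so p = 88.50.

Long-run p = 88.50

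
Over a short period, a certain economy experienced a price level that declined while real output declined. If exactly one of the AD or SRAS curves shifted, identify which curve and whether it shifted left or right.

AD shifted left

P fell and Y fell. An AD shift moves P and Y in the same direction; an SRAS shift moves them in opposite directions.
Here P and Y moved in the same direction, so the AD curve shifted.
Since Y fell, AD shifted left.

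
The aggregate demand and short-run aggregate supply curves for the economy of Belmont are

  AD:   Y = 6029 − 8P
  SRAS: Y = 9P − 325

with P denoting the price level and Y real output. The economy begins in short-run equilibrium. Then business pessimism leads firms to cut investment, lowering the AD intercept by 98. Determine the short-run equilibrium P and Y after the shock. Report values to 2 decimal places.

P = 368.00, Y = 2987.00

This is a negative demand shock: AD shifts left.
New AD: Y = 5931 − 8P.
Set AD = SRAS: 5931 − 8P = 9P − 325, so 6256 = 17P and P = 368.00.
Substituting into AD, Y = 2987.00.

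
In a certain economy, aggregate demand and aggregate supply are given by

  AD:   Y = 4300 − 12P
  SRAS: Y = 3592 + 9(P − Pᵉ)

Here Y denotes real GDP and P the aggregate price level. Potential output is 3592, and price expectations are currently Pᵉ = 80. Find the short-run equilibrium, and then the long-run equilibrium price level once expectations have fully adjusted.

Short run: with Pᵉ = 80, SRAS is Y = 2872 + 9P. Setting AD = SRAS gives 1428 = 21P, so P = 68 and Y = 4300 − 12·68 = 3484.
Output 3484 is below potential 3592, so over time expected prices fall and SRAS shifts right until Y returns to 3592.
Long run: Y = 3592 on the AD curve gives 3592 = 4300 − 12P, so P = 59.

Short run: P = 68, Y = 3484. Long run: P = 59.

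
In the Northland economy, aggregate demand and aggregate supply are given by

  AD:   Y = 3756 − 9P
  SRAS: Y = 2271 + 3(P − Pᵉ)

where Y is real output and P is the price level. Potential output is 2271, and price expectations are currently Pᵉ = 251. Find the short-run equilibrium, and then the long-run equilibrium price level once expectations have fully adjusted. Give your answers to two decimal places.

Short run: P = 186.50, Y = 2077.50. Long run: P = 165.00.

Short run: with Pᵉ = 251, SRAS is Y = 1518 + 3P. Setting AD = SRAS gives 2238 = 12P, so P = 186.50 and Y = 3756 − 9P = 2077.50.
Output 2077.50 is below potential 2271, so over time expected prices fall and SRAS shifts right until Y returns to 2271.
Long run: Y = 2271 on the AD curve gives 2271 = 3756 − 9P, so P = 165.00.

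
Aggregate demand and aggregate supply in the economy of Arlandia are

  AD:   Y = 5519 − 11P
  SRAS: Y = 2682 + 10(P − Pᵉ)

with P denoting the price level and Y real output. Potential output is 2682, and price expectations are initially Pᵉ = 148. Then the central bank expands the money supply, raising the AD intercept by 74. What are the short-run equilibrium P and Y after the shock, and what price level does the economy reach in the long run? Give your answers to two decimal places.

Short run: P = 209.10, Y = 3292.95. Long run: P = 264.64.

AD shifts right: new AD is Y = 5593 − 11P. With Pᵉ = 148, SRAS is Y = 1202 + 10P.
Short run: 5593 − 11P = 1202 + 10P gives 4391 = 21P, so P = 209.10 and Y = 5593 − 11P = 3292.95.
Y = 3292.95 is above potential 2682; expectations adjust and SRAS shifts left until Y = 2682.
Long run: on the new AD curve, 2682 = 5593 − 11P gives P = 264.64.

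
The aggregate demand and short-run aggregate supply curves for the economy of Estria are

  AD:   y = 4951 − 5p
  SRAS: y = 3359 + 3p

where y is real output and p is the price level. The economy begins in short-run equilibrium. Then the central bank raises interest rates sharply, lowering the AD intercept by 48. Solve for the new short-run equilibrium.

p = 193, y = 3938

This is a negative demand shock: AD shifts left.
New AD: y = 4903 − 5p.
Set AD = SRAS: 4903 − 5p = 3359 + 3p, so 1544 = 8p and p = 193.
y = 4903 − 5·193 = 3938.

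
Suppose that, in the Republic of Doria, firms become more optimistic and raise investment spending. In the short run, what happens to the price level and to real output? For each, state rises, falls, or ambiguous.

This is a positive demand shock: AD shifts right.
Moving along the upward-sloping SRAS curve, P rises and Y rises.

Price level: rises; output: rises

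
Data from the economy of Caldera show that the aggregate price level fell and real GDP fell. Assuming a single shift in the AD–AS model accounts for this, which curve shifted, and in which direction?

AD shifted left

P fell and Y fell. An AD shift moves P and Y in the same direction; an SRAS shift moves them in opposite directions.
Here P and Y moved in the same direction, so the AD curve shifted.
Since Y fell, AD shifted left.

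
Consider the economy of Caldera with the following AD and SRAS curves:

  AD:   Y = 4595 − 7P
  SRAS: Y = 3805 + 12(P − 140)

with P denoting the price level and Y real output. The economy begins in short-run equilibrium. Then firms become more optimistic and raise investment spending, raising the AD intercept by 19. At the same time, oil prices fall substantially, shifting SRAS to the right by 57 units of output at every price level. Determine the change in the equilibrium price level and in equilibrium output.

ΔP = -2, ΔY = +33

After both shocks: AD is Y = 4614 − 7P and SRAS is Y = 2182 + 12P.
Setting them equal: 2432 = 19P, so P = 128.
Y = 4614 − 7·128 = 3718.
Initially P = 130, Y = 3685, so ΔP = -2 and ΔY = +33.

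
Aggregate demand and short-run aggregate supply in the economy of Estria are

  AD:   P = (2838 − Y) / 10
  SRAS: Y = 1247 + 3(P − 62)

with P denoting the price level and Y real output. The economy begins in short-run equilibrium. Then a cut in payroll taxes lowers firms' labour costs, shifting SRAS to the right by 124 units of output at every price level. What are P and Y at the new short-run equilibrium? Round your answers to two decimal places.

This is a positive supply shock: SRAS shifts right.
New SRAS: Y = 1185 + 3P.
Set AD = SRAS: 2838 − 10P = 1185 + 3P, so 1653 = 13P and P = 127.15.
Substituting into AD, Y = 1566.46.

P = 127.15, Y = 1566.46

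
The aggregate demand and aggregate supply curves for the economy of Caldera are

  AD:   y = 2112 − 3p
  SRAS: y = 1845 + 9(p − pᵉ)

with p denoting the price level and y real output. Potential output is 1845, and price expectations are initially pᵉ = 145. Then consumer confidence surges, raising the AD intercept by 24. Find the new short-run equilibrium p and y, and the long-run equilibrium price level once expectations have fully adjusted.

AD shifts right: new AD is y = 2136 − 3p. With pᵉ = 145, SRAS is y = 540 + 9p.
Short run: 2136 − 3p = 540 + 9p gives 1596 = 12p, so p = 133 and y = 2136 − 3·133 = 1737.
y = 1737 is below potential 1845; expectations adjust and SRAS shifts right until y = 1845.
Long run: on the new AD curve, 1845 = 2136 − 3p gives p = 97.

Short run: p = 133, y = 1737. Long run: p = 97.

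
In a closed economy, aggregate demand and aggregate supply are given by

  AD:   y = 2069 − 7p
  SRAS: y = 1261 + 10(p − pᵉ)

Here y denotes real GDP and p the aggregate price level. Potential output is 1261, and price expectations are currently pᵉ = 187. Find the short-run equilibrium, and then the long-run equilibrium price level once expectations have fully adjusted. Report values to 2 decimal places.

Short run: p = 157.53, y = 966.29. Long run: p = 115.43.

Short run: with pᵉ = 187, SRAS is y = 10p − 609. Setting AD = SRAS gives 2678 = 17p, so p = 157.53 and y = 2069 − 7p = 966.29.
Output 966.29 is below potential 1261, so over time expected prices fall and SRAS shifts right until y returns to 1261.
Long run: y = 1261 on the AD curve gives 1261 = 2069 − 7p, so p = 115.43.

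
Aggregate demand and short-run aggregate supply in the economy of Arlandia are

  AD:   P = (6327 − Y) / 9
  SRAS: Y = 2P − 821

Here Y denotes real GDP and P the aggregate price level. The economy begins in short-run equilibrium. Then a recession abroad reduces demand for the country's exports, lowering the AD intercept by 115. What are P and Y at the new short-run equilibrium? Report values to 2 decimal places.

This is a negative demand shock: AD shifts left.
New AD: Y = 6212 − 9P.
Set AD = SRAS: 6212 − 9P = 2P − 821, so 7033 = 11P and P = 639.36.
Substituting into AD, Y = 457.73.

P = 639.36, Y = 457.73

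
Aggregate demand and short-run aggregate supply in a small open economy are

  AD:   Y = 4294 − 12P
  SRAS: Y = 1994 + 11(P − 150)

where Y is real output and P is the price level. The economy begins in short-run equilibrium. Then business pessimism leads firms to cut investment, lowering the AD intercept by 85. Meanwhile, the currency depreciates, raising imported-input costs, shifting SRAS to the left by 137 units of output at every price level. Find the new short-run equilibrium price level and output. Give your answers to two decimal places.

P = 174.00, Y = 2121.00

After both shocks: AD is Y = 4209 − 12P and SRAS is Y = 207 + 11P.
Setting them equal: 4002 = 23P, so P = 174.00.
Substituting into AD, Y = 2121.00.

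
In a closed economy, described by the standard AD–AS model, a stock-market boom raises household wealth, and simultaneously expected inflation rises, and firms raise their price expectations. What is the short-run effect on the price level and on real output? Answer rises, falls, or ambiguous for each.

Price level: rises; output: ambiguous

The first event is a positive demand shock: AD shifts right, which by itself pushes P up and Y up.
The second is an adverse supply shock: SRAS shifts left, which by itself pushes P up and Y down.
Both shocks push P up, so P rises. The two shocks push Y in opposite directions, so the effect on Y is ambiguous.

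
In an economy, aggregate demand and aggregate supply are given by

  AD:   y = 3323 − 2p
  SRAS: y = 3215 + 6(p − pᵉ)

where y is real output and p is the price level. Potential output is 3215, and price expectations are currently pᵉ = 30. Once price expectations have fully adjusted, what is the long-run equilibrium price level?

Short run: with pᵉ = 30, SRAS is y = 3035 + 6p. Setting AD = SRAS gives 288 = 8p, so p = 36 and y = 3323 − 2·36 = 3251.
Output 3251 is above potential 3215, so over time expected prices rise and SRAS shifts left until y returns to 3215.
Long run: y = 3215 on the AD curve gives 3215 = 3323 − 2p, so p = 54.

Long-run p = 54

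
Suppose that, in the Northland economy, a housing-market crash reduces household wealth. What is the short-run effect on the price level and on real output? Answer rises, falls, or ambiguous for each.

This is a negative demand shock: AD shifts left.
Moving along the upward-sloping SRAS curve, P falls and Y falls.

Price level: falls; output: falls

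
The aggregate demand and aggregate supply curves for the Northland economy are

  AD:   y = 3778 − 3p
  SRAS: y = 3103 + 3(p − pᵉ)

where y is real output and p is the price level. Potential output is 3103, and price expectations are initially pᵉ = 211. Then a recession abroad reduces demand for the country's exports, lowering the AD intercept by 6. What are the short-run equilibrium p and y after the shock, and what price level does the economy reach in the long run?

AD shifts left: new AD is y = 3772 − 3p. With pᵉ = 211, SRAS is y = 2470 + 3p.
Short run: 3772 − 3p = 2470 + 3p gives 1302 = 6p, so p = 217 and y = 3772 − 3·217 = 3121.
y = 3121 is above potential 3103; expectations adjust and SRAS shifts left until y = 3103.
Long run: on the new AD curve, 3103 = 3772 − 3p gives p = 223.

Short run: p = 217, y = 3121. Long run: p = 223.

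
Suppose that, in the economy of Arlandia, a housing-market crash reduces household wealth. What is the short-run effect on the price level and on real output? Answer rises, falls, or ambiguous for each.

This is a negative demand shock: AD shifts left.
Moving along the upward-sloping SRAS curve, P falls and Y falls.

Price level: falls; output: falls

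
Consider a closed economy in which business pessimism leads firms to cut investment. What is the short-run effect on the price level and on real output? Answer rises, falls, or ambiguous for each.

This is a negative demand shock: AD shifts left.
Moving along the upward-sloping SRAS curve, P falls and Y falls.

Price level: falls; output: falls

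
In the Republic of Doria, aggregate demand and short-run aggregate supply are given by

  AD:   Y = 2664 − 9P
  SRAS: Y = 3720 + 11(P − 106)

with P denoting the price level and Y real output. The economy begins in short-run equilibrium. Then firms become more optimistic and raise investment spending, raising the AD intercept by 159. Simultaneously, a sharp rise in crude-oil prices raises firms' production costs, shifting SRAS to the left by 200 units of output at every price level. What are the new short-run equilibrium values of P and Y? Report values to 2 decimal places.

P = 23.45, Y = 2611.95

After both shocks: AD is Y = 2823 − 9P and SRAS is Y = 2354 + 11P.
Setting them equal: 469 = 20P, so P = 23.45.
Substituting into AD, Y = 2611.95.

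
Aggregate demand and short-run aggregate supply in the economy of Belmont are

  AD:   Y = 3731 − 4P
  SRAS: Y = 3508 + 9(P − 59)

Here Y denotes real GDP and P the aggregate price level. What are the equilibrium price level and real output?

Write SRAS as Y = 3508 + 9P − 531 = 2977 + 9P.
Set AD = SRAS: 3731 − 4P = 2977 + 9P, so 754 = 13P and P = 58.
Then Y = 3731 − 4·58 = 3499.

P = 58, Y = 3499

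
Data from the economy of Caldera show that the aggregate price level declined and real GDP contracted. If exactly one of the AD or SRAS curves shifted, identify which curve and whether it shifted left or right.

AD shifted left

P fell and Y fell. An AD shift moves P and Y in the same direction; an SRAS shift moves them in opposite directions.
Here P and Y moved in the same direction, so the AD curve shifted.
Since Y fell, AD shifted left.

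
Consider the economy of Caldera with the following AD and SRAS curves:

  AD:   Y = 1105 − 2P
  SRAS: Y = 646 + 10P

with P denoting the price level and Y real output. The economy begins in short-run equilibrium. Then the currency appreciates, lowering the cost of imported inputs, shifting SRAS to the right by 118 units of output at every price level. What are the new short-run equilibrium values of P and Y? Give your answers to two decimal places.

This is a positive supply shock: SRAS shifts right.
New SRAS: Y = 764 + 10P.
Set AD = SRAS: 1105 − 2P = 764 + 10P, so 341 = 12P and P = 28.42.
Substituting into AD, Y = 1048.17.

P = 28.42, Y = 1048.17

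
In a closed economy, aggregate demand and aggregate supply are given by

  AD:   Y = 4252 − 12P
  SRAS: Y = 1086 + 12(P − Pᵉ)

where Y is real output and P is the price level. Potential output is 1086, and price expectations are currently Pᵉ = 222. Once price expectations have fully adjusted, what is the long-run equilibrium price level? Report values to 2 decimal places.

Short run: with Pᵉ = 222, SRAS is Y = 12P − 1578. Setting AD = SRAS gives 5830 = 24P, so P = 242.92 and Y = 4252 − 12P = 1337.00.
Output 1337.00 is above potential 1086, so over time expected prices rise and SRAS shifts left until Y returns to 1086.
Long run: Y = 1086 on the AD curve gives 1086 = 4252 − 12P, so P = 263.83.

Long-run P = 263.83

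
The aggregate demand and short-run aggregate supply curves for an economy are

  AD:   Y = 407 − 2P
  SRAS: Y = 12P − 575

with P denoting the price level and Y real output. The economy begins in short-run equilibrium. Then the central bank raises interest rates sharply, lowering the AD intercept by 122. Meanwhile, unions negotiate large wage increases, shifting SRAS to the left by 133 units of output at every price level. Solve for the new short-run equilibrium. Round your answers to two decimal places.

P = 70.93, Y = 143.14

After both shocks: AD is Y = 285 − 2P and SRAS is Y = 12P − 708.
Setting them equal: 993 = 14P, so P = 70.93.
Substituting into AD, Y = 143.14.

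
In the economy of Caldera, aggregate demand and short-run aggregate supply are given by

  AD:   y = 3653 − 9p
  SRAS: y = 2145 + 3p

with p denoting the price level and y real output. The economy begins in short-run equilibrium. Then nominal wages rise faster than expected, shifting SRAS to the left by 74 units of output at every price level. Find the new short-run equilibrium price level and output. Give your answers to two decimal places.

This is a negative supply shock: SRAS shifts left.
New SRAS: y = 2071 + 3p.
Set AD = SRAS: 3653 − 9p = 2071 + 3p, so 1582 = 12p and p = 131.83.
Substituting into AD, y = 2466.50.

p = 131.83, y = 2466.50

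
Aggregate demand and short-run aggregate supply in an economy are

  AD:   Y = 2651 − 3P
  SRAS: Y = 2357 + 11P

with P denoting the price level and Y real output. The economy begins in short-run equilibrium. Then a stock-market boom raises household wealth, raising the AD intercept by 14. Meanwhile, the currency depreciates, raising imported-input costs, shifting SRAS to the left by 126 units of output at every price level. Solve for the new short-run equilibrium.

P = 31, Y = 2572

After both shocks: AD is Y = 2665 − 3P and SRAS is Y = 2231 + 11P.
Setting them equal: 434 = 14P, so P = 31.
Y = 2665 − 3·31 = 2572.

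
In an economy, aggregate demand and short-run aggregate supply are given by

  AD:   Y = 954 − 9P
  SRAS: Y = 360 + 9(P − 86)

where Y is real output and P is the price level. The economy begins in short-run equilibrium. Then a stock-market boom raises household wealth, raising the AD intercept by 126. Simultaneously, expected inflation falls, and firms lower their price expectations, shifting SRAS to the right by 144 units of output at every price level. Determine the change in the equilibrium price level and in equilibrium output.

After both shocks: AD is Y = 1080 − 9P and SRAS is Y = 9P − 270.
Setting them equal: 1350 = 18P, so P = 75.
Y = 1080 − 9·75 = 405.
Initially P = 76, Y = 270, so ΔP = -1 and ΔY = +135.

ΔP = -1, ΔY = +135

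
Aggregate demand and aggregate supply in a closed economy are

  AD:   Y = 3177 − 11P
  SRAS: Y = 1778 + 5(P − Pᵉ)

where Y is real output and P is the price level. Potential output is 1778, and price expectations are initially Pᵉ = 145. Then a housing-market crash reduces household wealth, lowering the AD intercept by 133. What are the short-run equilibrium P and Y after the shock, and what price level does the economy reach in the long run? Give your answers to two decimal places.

Short run: P = 124.44, Y = 1675.19. Long run: P = 115.09.

AD shifts left: new AD is Y = 3044 − 11P. With Pᵉ = 145, SRAS is Y = 1053 + 5P.
Short run: 3044 − 11P = 1053 + 5P gives 1991 = 16P, so P = 124.44 and Y = 3044 − 11P = 1675.19.
Y = 1675.19 is below potential 1778; expectations adjust and SRAS shifts right until Y = 1778.
Long run: on the new AD curve, 1778 = 3044 − 11P gives P = 115.09.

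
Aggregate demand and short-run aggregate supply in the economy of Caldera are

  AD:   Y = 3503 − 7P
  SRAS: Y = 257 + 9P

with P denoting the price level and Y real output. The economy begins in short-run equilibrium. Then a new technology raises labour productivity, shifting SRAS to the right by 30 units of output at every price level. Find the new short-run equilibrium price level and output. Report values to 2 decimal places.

This is a positive supply shock: SRAS shifts right.
New SRAS: Y = 287 + 9P.
Set AD = SRAS: 3503 − 7P = 287 + 9P, so 3216 = 16P and P = 201.00.
Substituting into AD, Y = 2096.00.

P = 201.00, Y = 2096.00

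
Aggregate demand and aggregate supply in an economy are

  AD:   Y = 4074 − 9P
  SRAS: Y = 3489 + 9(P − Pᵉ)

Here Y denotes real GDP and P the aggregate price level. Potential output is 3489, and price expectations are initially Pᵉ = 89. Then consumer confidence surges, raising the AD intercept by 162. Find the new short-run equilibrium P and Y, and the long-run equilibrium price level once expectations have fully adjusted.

Short run: P = 86, Y = 3462. Long run: P = 83.

AD shifts right: new AD is Y = 4236 − 9P. With Pᵉ = 89, SRAS is Y = 2688 + 9P.
Short run: 4236 − 9P = 2688 + 9P gives 1548 = 18P, so P = 86 and Y = 4236 − 9·86 = 3462.
Y = 3462 is below potential 3489; expectations adjust and SRAS shifts right until Y = 3489.
Long run: on the new AD curve, 3489 = 4236 − 9P gives P = 83.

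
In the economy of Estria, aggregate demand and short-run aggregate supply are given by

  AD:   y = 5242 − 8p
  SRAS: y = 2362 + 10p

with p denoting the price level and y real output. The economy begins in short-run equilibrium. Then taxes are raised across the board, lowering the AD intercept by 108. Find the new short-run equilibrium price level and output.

p = 154, y = 3902

This is a negative demand shock: AD shifts left.
New AD: y = 5134 − 8p.
Set AD = SRAS: 5134 − 8p = 2362 + 10p, so 2772 = 18p and p = 154.
y = 5134 − 8·154 = 3902.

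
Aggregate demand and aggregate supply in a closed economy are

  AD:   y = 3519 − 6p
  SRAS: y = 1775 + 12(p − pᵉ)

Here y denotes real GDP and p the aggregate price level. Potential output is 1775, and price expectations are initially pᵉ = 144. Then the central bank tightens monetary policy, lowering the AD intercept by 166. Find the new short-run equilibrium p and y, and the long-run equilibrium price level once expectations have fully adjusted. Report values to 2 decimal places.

AD shifts left: new AD is y = 3353 − 6p. With pᵉ = 144, SRAS is y = 47 + 12p.
Short run: 3353 − 6p = 47 + 12p gives 3306 = 18p, so p = 183.67 and y = 3353 − 6p = 2251.00.
y = 2251.00 is above potential 1775; expectations adjust and SRAS shifts left until y = 1775.
Long run: on the new AD curve, 1775 = 3353 − 6p gives p = 263.00.

Short run: p = 183.67, y = 2251.00. Long run: p = 263.00.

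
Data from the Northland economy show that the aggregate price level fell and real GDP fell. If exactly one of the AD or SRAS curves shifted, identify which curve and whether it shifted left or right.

P fell and Y fell. An AD shift moves P and Y in the same direction; an SRAS shift moves them in opposite directions.
Here P and Y moved in the same direction, so the AD curve shifted.
Since Y fell, AD shifted left.

AD shifted left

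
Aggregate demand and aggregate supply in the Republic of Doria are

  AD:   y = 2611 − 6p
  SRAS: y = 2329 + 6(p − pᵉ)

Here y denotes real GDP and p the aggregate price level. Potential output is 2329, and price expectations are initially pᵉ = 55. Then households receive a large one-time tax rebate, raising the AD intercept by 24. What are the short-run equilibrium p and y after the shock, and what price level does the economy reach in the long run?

AD shifts right: new AD is y = 2635 − 6p. With pᵉ = 55, SRAS is y = 1999 + 6p.
Short run: 2635 − 6p = 1999 + 6p gives 636 = 12p, so p = 53 and y = 2635 − 6·53 = 2317.
y = 2317 is below potential 2329; expectations adjust and SRAS shifts right until y = 2329.
Long run: on the new AD curve, 2329 = 2635 − 6p gives p = 51.

Short run: p = 53, y = 2317. Long run: p = 51.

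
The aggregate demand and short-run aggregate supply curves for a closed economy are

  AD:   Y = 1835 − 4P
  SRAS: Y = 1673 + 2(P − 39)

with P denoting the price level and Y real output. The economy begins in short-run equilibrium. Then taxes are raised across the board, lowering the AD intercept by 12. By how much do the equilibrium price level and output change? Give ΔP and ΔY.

This is a negative demand shock: AD shifts left.
New AD: Y = 1823 − 4P.
SRAS can be written Y = 1595 + 2P.
Set AD = SRAS: 1823 − 4P = 1595 + 2P, so 228 = 6P and P = 38.
Y = 1823 − 4·38 = 1671.
Initially P = 40, Y = 1675, so ΔP = -2 and ΔY = -4.

ΔP = -2, ΔY = -4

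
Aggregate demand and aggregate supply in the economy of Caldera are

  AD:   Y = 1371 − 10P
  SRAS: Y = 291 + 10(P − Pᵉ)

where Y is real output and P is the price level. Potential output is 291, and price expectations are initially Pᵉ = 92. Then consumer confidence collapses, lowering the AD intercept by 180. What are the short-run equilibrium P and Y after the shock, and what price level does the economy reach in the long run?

Short run: P = 91, Y = 281. Long run: P = 90.

AD shifts left: new AD is Y = 1191 − 10P. With Pᵉ = 92, SRAS is Y = 10P − 629.
Short run: 1191 − 10P = 10P − 629 gives 1820 = 20P, so P = 91 and Y = 1191 − 10·91 = 281.
Y = 281 is below potential 291; expectations adjust and SRAS shifts right until Y = 291.
Long run: on the new AD curve, 291 = 1191 − 10P gives P = 90.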